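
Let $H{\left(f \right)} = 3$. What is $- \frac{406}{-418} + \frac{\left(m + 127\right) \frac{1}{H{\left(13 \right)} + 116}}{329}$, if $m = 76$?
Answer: $\frac{1141440}{1168937} \approx 0.97648$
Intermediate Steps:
$- \frac{406}{-418} + \frac{\left(m + 127\right) \frac{1}{H{\left(13 \right)} + 116}}{329} = - \frac{406}{-418} + \frac{\left(76 + 127\right) \frac{1}{3 + 116}}{329} = \left(-406\right) \left(- \frac{1}{418}\right) + \frac{203}{119} \cdot \frac{1}{329} = \frac{203}{209} + 203 \cdot \frac{1}{119} \cdot \frac{1}{329} = \frac{203}{209} + \frac{29}{17} \cdot \frac{1}{329} = \frac{203}{209} + \frac{29}{5593} = \frac{1141440}{1168937}$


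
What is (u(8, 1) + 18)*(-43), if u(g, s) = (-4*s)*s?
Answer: -602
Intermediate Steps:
u(g, s) = -4*s**2
(u(8, 1) + 18)*(-43) = (-4*1**2 + 18)*(-43) = (-4*1 + 18)*(-43) = (-4 + 18)*(-43) = 14*(-43) = -602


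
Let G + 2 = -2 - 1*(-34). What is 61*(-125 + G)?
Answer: -5795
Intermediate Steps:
G = 30 (G = -2 + (-2 - 1*(-34)) = -2 + (-2 + 34) = -2 + 32 = 30)
61*(-125 + G) = 61*(-125 + 30) = 61*(-95) = -5795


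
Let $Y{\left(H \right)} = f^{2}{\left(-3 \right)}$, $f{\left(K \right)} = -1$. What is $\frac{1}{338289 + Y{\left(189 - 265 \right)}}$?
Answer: $\frac{1}{338290} \approx 2.956 \cdot 10^{-6}$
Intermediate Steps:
$Y{\left(H \right)} = 1$ ($Y{\left(H \right)} = \left(-1\right)^{2} = 1$)
$\frac{1}{338289 + Y{\left(189 - 265 \right)}} = \frac{1}{338289 + 1} = \frac{1}{338290}$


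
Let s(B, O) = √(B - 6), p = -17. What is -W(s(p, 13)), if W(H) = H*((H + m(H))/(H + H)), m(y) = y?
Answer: -I*√23 ≈ -4.7958*I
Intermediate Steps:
s(B, O) = √(-6 + B)
W(H) = H (W(H) = H*((H + H)/(H + H)) = H*((2*H)/((2*H))) = H*((2*H)*(1/(2*H))) = H*1 = H)
-W(s(p, 13)) = -√(-6 - 17) = -√(-23) = -I*√23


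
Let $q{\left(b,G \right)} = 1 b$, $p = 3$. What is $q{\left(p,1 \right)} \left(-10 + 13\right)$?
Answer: $9$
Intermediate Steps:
$q{\left(b,G \right)} = b$
$q{\left(p,1 \right)} \left(-10 + 13\right) = 3 \left(-10 + 13\right) = 3 \cdot 3 = 9$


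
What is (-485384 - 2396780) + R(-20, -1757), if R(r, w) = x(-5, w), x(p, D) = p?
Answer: -2882169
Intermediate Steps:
R(r, w) = -5
(-485384 - 2396780) + R(-20, -1757) = (-485384 - 2396780) - 5 = -2882164 - 5 = -2882169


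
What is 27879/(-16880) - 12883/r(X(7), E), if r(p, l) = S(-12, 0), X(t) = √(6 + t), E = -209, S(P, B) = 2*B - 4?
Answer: 54338381/16880 ≈ 3219.1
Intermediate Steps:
S(P, B) = -4 + 2*B
r(p, l) = -4 (r(p, l) = -4 + 2*0 = -4 + 0 = -4)
27879/(-16880) - 12883/r(X(7), E) = 27879/(-16880) - 12883/(-4) = 27879*(-1/16880) - 12883*(-¼) = -27879/16880 + 12883/4 = 54338381/16880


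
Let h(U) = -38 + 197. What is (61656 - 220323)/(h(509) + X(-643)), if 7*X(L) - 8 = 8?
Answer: -1110669/1129 ≈ -983.76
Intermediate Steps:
X(L) = 16/7 (X(L) = 8/7 + (1/7)*8 = 8/7 + 8/7 = 16/7)
h(U) = 159
(61656 - 220323)/(h(509) + X(-643)) = (61656 - 220323)/(159 + 16/7) = -158667/1129/7 = -158667*7/1129 = -1110669/1129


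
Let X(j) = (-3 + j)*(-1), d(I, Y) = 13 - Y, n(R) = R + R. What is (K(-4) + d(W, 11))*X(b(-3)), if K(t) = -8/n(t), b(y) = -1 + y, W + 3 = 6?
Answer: 21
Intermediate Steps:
W = 3 (W = -3 + 6 = 3)
n(R) = 2*R
X(j) = 3 - j
K(t) = -4/t (K(t) = -8*1/(2*t) = -4/t)
(K(-4) + d(W, 11))*X(b(-3)) = (-4/(-4) + (13 - 1*11))*(3 - (-1 - 3)) = (-4*(-¼) + (13 - 11))*(3 - 1*(-4)) = (1 + 2)*(3 + 4) = 3*7 = 21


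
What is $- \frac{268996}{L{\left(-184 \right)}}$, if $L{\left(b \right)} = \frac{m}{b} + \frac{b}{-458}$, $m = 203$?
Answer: $\frac{11334415456}{29559} \approx 3.8345 \cdot 10^{5}$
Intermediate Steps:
$L{\left(b \right)} = \frac{203}{b} - \frac{b}{458}$ ($L{\left(b \right)} = \frac{203}{b} + \frac{b}{-458} = \frac{203}{b} + b \left(- \frac{1}{458}\right) = \frac{203}{b} - \frac{b}{458}$)
$- \frac{268996}{L{\left(-184 \right)}} = - \frac{268996}{\frac{203}{-184} - - \frac{92}{229}} = - \frac{268996}{203 \left(- \frac{1}{184}\right) + \frac{92}{229}} = - \frac{268996}{- \frac{203}{184} + \frac{92}{229}} = - \frac{268996}{- \frac{29559}{42136}} = \left(-268996\right) \left(- \frac{42136}{29559}\right) = \frac{11334415456}{29559}$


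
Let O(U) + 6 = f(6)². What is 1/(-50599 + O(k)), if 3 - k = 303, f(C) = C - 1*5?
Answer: -1/50604 ≈ -1.9761e-5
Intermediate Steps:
f(C) = -5 + C (f(C) = C - 5 = -5 + C)
k = -300 (k = 3 - 1*303 = 3 - 303 = -300)
O(U) = -5 (O(U) = -6 + (-5 + 6)² = -6 + 1² = -6 + 1 = -5)
1/(-50599 + O(k)) = 1/(-50599 - 5) = 1/(-50604) = -1/50604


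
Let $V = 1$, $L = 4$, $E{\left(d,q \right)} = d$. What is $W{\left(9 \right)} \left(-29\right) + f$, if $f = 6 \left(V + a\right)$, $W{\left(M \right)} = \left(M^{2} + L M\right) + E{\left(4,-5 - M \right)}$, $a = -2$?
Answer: $-3515$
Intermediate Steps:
$W{\left(M \right)} = 4 + M^{2} + 4 M$ ($W{\left(M \right)} = \left(M^{2} + 4 M\right) + 4 = 4 + M^{2} + 4 M$)
$f = -6$ ($f = 6 \left(1 - 2\right) = 6 \left(-1\right) = -6$)
$W{\left(9 \right)} \left(-29\right) + f = \left(4 + 9^{2} + 4 \cdot 9\right) \left(-29\right) - 6 = \left(4 + 81 + 36\right) \left(-29\right) - 6 = 121 \left(-29\right) - 6 = -3509 - 6 = -3515$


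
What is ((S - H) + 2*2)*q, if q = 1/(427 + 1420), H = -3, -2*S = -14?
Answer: 14/1847 ≈ 0.0075799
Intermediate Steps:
S = 7 (S = -½*(-14) = 7)
q = 1/1847 ≈ 0.00054142
((S - H) + 2*2)*q = ((7 - 1*(-3)) + 2*2)*(1/1847) = ((7 + 3) + 4)*(1/1847) = (10 + 4)*(1/1847) = 14*(1/1847) = 14/1847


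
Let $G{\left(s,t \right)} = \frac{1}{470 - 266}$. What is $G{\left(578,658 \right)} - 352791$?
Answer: $- \frac{71969363}{204} \approx -3.5279 \cdot 10^{5}$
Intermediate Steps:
$G{\left(s,t \right)} = \frac{1}{204}$
$G{\left(578,658 \right)} - 352791 = \frac{1}{204} - 352791 = - \frac{71969363}{204}$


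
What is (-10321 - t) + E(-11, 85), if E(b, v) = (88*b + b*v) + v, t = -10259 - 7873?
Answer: 5993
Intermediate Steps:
t = -18132
E(b, v) = v + 88*b + b*v
(-10321 - t) + E(-11, 85) = (-10321 - 1*(-18132)) + (85 + 88*(-11) - 11*85) = (-10321 + 18132) + (85 - 968 - 935) = 7811 - 1818 = 5993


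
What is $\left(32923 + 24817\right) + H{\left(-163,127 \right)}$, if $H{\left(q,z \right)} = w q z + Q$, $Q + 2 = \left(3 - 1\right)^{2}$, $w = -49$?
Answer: $1072091$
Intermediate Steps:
$Q = 2$ ($Q = -2 + \left(3 - 1\right)^{2} = -2 + 2^{2} = -2 + 4 = 2$)
$H{\left(q,z \right)} = 2 - 49 q z$ ($H{\left(q,z \right)} = - 49 q z + 2 = 2 - 49 q z$)
$\left(32923 + 24817\right) + H{\left(-163,127 \right)} = \left(32923 + 24817\right) - \left(-2 - 1014349\right) = 57740 + \left(2 + 1014349\right) = 57740 + 1014351 = 1072091$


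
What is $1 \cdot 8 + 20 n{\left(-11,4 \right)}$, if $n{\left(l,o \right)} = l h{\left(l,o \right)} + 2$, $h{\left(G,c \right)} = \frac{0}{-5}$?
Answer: $48$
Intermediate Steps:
$h{\left(G,c \right)} = 0$ ($h{\left(G,c \right)} = 0 \left(- \frac{1}{5}\right) = 0$)
$n{\left(l,o \right)} = 2$ ($n{\left(l,o \right)} = l 0 + 2 = 0 + 2 = 2$)
$1 \cdot 8 + 20 n{\left(-11,4 \right)} = 1 \cdot 8 + 20 \cdot 2 = 8 + 40 = 48$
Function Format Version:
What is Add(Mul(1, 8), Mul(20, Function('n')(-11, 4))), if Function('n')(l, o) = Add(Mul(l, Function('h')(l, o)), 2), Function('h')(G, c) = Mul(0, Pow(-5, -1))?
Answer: 48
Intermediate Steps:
Function('h')(G, c) = 0 (Function('h')(G, c) = Mul(0, Rational(-1, 5)) = 0)
Function('n')(l, o) = 2 (Function('n')(l, o) = Add(Mul(l, 0), 2) = Add(0, 2) = 2)
Add(Mul(1, 8), Mul(20, Function('n')(-11, 4))) = Add(Mul(1, 8), Mul(20, 2)) = Add(8, 40) = 48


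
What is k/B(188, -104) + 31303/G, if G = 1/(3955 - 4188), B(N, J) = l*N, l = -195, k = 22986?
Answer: -44563893721/6110 ≈ -7.2936e+6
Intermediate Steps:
B(N, J) = -195*N
G = -1/233 (G = 1/(-233) = -1/233 ≈ -0.0042918)
k/B(188, -104) + 31303/G = 22986/((-195*188)) + 31303/(-1/233) = 22986/(-36660) + 31303*(-233) = 22986*(-1/36660) - 7293599 = -3831/6110 - 7293599 = -44563893721/6110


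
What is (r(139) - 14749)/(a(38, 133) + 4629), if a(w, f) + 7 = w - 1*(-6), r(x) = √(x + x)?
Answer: -14749/4666 + √278/4666 ≈ -3.1574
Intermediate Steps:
r(x) = √2*√x (r(x) = √(2*x) = √2*√x)
a(w, f) = -1 + w (a(w, f) = -7 + (w - 1*(-6)) = -7 + (w + 6) = -7 + (6 + w) = -1 + w)
(r(139) - 14749)/(a(38, 133) + 4629) = (√2*√139 - 14749)/((-1 + 38) + 4629) = (√278 - 14749)/(37 + 4629) = (-14749 + √278)/4666 = (-14749 + √278)*(1/4666) = -14749/4666 + √278/4666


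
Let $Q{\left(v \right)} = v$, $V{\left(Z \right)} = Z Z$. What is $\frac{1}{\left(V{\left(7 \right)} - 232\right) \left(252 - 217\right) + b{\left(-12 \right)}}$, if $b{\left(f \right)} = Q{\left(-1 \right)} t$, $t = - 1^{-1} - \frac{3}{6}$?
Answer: $- \frac{2}{12807} \approx -0.00015616$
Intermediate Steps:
$V{\left(Z \right)} = Z^{2}$
$t = - \frac{3}{2}$ ($t = \left(-1\right) 1 - \frac{1}{2} = -1 - \frac{1}{2} = - \frac{3}{2} \approx -1.5$)
$b{\left(f \right)} = \frac{3}{2}$ ($b{\left(f \right)} = \left(-1\right) \left(- \frac{3}{2}\right) = \frac{3}{2}$)
$\frac{1}{\left(V{\left(7 \right)} - 232\right) \left(252 - 217\right) + b{\left(-12 \right)}} = \frac{1}{\left(7^{2} - 232\right) \left(252 - 217\right) + \frac{3}{2}} = \frac{1}{\left(49 - 232\right) 35 + \frac{3}{2}} = \frac{1}{\left(-183\right) 35 + \frac{3}{2}} = \frac{1}{-6405 + \frac{3}{2}} = \frac{1}{- \frac{12807}{2}} = - \frac{2}{12807}$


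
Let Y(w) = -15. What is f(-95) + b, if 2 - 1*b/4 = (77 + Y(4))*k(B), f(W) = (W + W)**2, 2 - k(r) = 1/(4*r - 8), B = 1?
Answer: 35550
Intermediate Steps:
k(r) = 2 - 1/(-8 + 4*r) (k(r) = 2 - 1/(4*r - 8) = 2 - 1/(-8 + 4*r))
f(W) = 4*W**2 (f(W) = (2*W)**2 = 4*W**2)
b = -550 (b = 8 - 4*(77 - 15)*(-17 + 8*1)/(4*(-2 + 1)) = 8 - 248*(1/4)*(-17 + 8)/(-1) = 8 - 248*(1/4)*(-1)*(-9) = 8 - 248*9/4 = 8 - 4*279/2 = 8 - 558 = -550)
f(-95) + b = 4*(-95)**2 - 550 = 4*9025 - 550 = 36100 - 550 = 35550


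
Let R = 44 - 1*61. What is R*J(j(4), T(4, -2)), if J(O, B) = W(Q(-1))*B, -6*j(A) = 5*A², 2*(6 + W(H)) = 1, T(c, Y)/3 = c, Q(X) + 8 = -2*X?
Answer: 1122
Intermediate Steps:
Q(X) = -8 - 2*X
T(c, Y) = 3*c
W(H) = -11/2 (W(H) = -6 + (½)*1 = -6 + ½ = -11/2)
j(A) = -5*A²/6
J(O, B) = -11*B/2
R = -17 (R = 44 - 61 = -17)
R*J(j(4), T(4, -2)) = -(-187)*3*4/2 = -(-187)*12/2 = -17*(-66) = 1122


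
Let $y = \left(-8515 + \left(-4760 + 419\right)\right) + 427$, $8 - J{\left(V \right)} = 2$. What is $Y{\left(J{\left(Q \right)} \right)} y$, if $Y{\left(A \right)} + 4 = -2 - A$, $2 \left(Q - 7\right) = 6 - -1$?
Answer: $149148$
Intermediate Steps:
$Q = \frac{21}{2}$ ($Q = 7 + \frac{6 - -1}{2} = 7 + \frac{6 + 1}{2} = 7 + \frac{1}{2} \cdot 7 = 7 + \frac{7}{2} = \frac{21}{2} \approx 10.5$)
$J{\left(V \right)} = 6$ ($J{\left(V \right)} = 8 - 2 = 6$)
$Y{\left(A \right)} = -6 - A$ ($Y{\left(A \right)} = -4 - \left(2 + A\right) = -6 - A$)
$y = -12429$ ($y = \left(-8515 - 4341\right) + 427 = -12856 + 427 = -12429$)
$Y{\left(J{\left(Q \right)} \right)} y = \left(-6 - 6\right) \left(-12429\right) = \left(-12\right) \left(-12429\right) = 149148$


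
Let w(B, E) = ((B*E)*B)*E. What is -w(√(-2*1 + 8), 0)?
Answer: 0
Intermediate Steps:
w(B, E) = B²*E² (w(B, E) = (E*B²)*E = B²*E²)
-w(√(-2*1 + 8), 0) = -(√(-2*1 + 8))²*0² = -(√(-2 + 8))²*0 = -(√6)²*0 = -6*0 = -1*0 = 0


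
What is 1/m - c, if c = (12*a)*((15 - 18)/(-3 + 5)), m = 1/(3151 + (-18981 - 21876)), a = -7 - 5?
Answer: -37922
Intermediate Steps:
a = -12
m = -1/37706 (m = 1/(3151 - 40857) = 1/(-37706) = -1/37706 ≈ -2.6521e-5)
c = 216 (c = (12*(-12))*((15 - 18)/(-3 + 5)) = -(-432)/2 = -144*(-3/2) = 216)
1/m - c = 1/(-1/37706) - 1*216 = -37706 - 216 = -37922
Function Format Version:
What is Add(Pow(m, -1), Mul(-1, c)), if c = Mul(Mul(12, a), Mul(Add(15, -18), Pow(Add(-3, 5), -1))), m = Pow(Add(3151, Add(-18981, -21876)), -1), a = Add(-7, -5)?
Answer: -37922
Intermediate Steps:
a = -12
m = Rational(-1, 37706) (m = Pow(Add(3151, -40857), -1) = Pow(-37706, -1) = Rational(-1, 37706) ≈ -2.6521e-5)
c = 216 (c = Mul(Mul(12, -12), Mul(Add(15, -18), Pow(Add(-3, 5), -1))) = Mul(-144, Mul(-3, Pow(2, -1))) = Mul(-144, Mul(-3, Rational(1, 2))) = Mul(-144, Rational(-3, 2)) = 216)
Add(Pow(m, -1), Mul(-1, c)) = Add(Pow(Rational(-1, 37706), -1), Mul(-1, 216)) = Add(-37706, -216) = -37922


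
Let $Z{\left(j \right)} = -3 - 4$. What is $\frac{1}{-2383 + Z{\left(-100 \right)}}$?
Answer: $- \frac{1}{2390} \approx -0.00041841$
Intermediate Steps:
$Z{\left(j \right)} = -7$ ($Z{\left(j \right)} = -3 - 4 = -7$)
$\frac{1}{-2383 + Z{\left(-100 \right)}} = \frac{1}{-2383 - 7} = \frac{1}{-2390} = - \frac{1}{2390}$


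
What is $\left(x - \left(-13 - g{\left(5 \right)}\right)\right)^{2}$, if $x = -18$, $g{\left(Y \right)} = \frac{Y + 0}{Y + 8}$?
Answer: $\frac{3600}{169} \approx 21.302$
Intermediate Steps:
$g{\left(Y \right)} = \frac{Y}{8 + Y}$
$\left(x - \left(-13 - g{\left(5 \right)}\right)\right)^{2} = \left(-18 - \left(-13 - \frac{5}{8 + 5}\right)\right)^{2} = \left(-18 - \left(-13 - \frac{5}{13}\right)\right)^{2} = \left(-18 + \left(\left(5 \cdot \frac{1}{13} + 37\right) - 24\right)\right)^{2} = \left(-18 + \left(\left(\frac{5}{13} + 37\right) - 24\right)\right)^{2} = \left(-18 + \left(\frac{486}{13} - 24\right)\right)^{2} = \left(-18 + \frac{174}{13}\right)^{2} = \left(- \frac{60}{13}\right)^{2} = \frac{3600}{169}$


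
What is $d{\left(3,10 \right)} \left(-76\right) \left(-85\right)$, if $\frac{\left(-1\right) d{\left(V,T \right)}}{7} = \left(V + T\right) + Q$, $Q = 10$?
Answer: $-1040060$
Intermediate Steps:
$d{\left(V,T \right)} = -70 - 7 T - 7 V$ ($d{\left(V,T \right)} = - 7 \left(\left(V + T\right) + 10\right) = - 7 \left(\left(T + V\right) + 10\right) = - 7 \left(10 + T + V\right) = -70 - 7 T - 7 V$)
$d{\left(3,10 \right)} \left(-76\right) \left(-85\right) = \left(-70 - 70 - 21\right) \left(-76\right) \left(-85\right) = \left(-161\right) \left(-76\right) \left(-85\right) = 12236 \left(-85\right) = -1040060$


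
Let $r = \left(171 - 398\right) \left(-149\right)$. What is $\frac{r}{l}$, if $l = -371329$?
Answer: $- \frac{33823}{371329} \approx -0.091086$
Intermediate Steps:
$r = 33823$ ($r = \left(-227\right) \left(-149\right) = 33823$)
$\frac{r}{l} = \frac{33823}{-371329} = 33823 \left(- \frac{1}{371329}\right) = - \frac{33823}{371329}$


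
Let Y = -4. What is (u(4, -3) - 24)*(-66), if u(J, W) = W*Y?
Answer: 792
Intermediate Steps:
u(J, W) = -4*W (u(J, W) = W*(-4) = -4*W)
(u(4, -3) - 24)*(-66) = (-4*(-3) - 24)*(-66) = (12 - 24)*(-66) = -12*(-66) = 792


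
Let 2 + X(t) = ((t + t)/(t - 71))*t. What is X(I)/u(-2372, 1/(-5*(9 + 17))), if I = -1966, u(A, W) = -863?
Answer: 7734386/1757931 ≈ 4.3997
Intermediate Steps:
X(t) = -2 + 2*t²/(-71 + t) (X(t) = -2 + ((t + t)/(t - 71))*t = -2 + ((2*t)/(-71 + t))*t = -2 + (2*t/(-71 + t))*t = -2 + 2*t²/(-71 + t))
X(I)/u(-2372, 1/(-5*(9 + 17))) = (2*(71 + (-1966)² - 1*(-1966))/(-71 - 1966))/(-863) = (2*(71 + 3865156 + 1966)/(-2037))*(-1/863) = (2*(-1/2037)*3867193)*(-1/863) = -7734386/2037*(-1/863) = 7734386/1757931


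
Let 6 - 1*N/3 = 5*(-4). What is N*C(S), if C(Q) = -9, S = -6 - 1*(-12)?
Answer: -702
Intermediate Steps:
S = 6 (S = -6 + 12 = 6)
N = 78 (N = 18 - 15*(-4) = 18 - 3*(-20) = 18 + 60 = 78)
N*C(S) = 78*(-9) = -702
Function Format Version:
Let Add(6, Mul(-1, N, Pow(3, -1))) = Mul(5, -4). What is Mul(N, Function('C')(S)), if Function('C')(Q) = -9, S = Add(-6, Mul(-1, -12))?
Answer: -702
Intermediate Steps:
S = 6 (S = Add(-6, 12) = 6)
N = 78 (N = Add(18, Mul(-3, Mul(5, -4))) = Add(18, Mul(-3, -20)) = Add(18, 60) = 78)
Mul(N, Function('C')(S)) = Mul(78, -9) = -702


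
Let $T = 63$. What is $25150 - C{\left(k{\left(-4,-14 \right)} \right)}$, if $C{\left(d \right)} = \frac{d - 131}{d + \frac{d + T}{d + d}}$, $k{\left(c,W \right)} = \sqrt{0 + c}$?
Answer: $\frac{76180838}{3029} + \frac{28804 i}{3029} \approx 25151.0 + 9.5094 i$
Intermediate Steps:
$k{\left(c,W \right)} = \sqrt{c}$
$C{\left(d \right)} = \frac{-131 + d}{d + \frac{63 + d}{2 d}}$ ($C{\left(d \right)} = \frac{d - 131}{d + \frac{d + 63}{d + d}} = \frac{-131 + d}{d + \frac{63 + d}{2 d}}$)
$25150 - C{\left(k{\left(-4,-14 \right)} \right)} = 25150 - \frac{2 \sqrt{-4} \left(-131 + \sqrt{-4}\right)}{63 + \sqrt{-4} + 2 \left(\sqrt{-4}\right)^{2}} = 25150 - \frac{2 \cdot 2 i \left(-131 + 2 i\right)}{63 + 2 i + 2 \left(2 i\right)^{2}} = 25150 - \frac{2 \cdot 2 i \left(-131 + 2 i\right)}{63 + 2 i + 2 \left(-4\right)} = 25150 - \frac{2 \cdot 2 i \left(-131 + 2 i\right)}{63 + 2 i - 8} = 25150 - \frac{2 \cdot 2 i \left(-131 + 2 i\right)}{55 + 2 i} = 25150 - 2 \cdot 2 i \frac{55 - 2 i}{3029} \left(-131 + 2 i\right) = 25150 - \frac{4 i \left(-131 + 2 i\right) \left(55 - 2 i\right)}{3029}$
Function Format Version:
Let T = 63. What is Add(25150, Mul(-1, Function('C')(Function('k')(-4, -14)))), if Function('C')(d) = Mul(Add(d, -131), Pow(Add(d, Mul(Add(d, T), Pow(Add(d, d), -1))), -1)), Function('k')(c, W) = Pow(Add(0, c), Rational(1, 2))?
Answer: Add(Rational(76180838, 3029), Mul(Rational(28804, 3029), I)) ≈ Add(25151., Mul(9.5094, I))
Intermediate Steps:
Function('k')(c, W) = Pow(c, Rational(1, 2))
Function('C')(d) = Mul(Pow(Add(d, Mul(Rational(1, 2), Pow(d, -1), Add(63, d))), -1), Add(-131, d)) (Function('C')(d) = Mul(Add(d, -131), Pow(Add(d, Mul(Add(d, 63), Pow(Add(d, d), -1))), -1)) = Mul(Add(-131, d), Pow(Add(d, Mul(Add(63, d), Pow(Mul(2, d), -1))), -1)) = Mul(Add(-131, d), Pow(Add(d, Mul(Add(63, d), Mul(Rational(1, 2), Pow(d, -1)))), -1)) = Mul(Add(-131, d), Pow(Add(d, Mul(Rational(1, 2), Pow(d, -1), Add(63, d))), -1)) = Mul(Pow(Add(d, Mul(Rational(1, 2), Pow(d, -1), Add(63, d))), -1), Add(-131, d)))
Add(25150, Mul(-1, Function('C')(Function('k')(-4, -14)))) = Add(25150, Mul(-1, Mul(2, Pow(-4, Rational(1, 2)), Pow(Add(63, Pow(-4, Rational(1, 2)), Mul(2, Pow(Pow(-4, Rational(1, 2)), 2))), -1), Add(-131, Pow(-4, Rational(1, 2)))))) = Add(25150, Mul(-1, Mul(2, Mul(2, I), Pow(Add(63, Mul(2, I), Mul(2, Pow(Mul(2, I), 2))), -1), Add(-131, Mul(2, I))))) = Add(25150, Mul(-1, Mul(2, Mul(2, I), Pow(Add(63, Mul(2, I), Mul(2, -4)), -1), Add(-131, Mul(2, I))))) = Add(25150, Mul(-1, Mul(2, Mul(2, I), Pow(Add(63, Mul(2, I), -8), -1), Add(-131, Mul(2, I))))) = Add(25150, Mul(-1, Mul(2, Mul(2, I), Pow(Add(55, Mul(2, I)), -1), Add(-131, Mul(2, I))))) = Add(25150, Mul(-1, Mul(2, Mul(2, I), Mul(Rational(1, 3029), Add(55, Mul(-2, I))), Add(-131, Mul(2, I))))) = Add(25150, Mul(-1, Mul(Rational(4, 3029), I, Add(-131, Mul(2, I)), Add(55, Mul(-2, I))))) = Add(25150, Mul(Rational(-4, 3029), I, Add(-131, Mul(2, I)), Add(55, Mul(-2, I))))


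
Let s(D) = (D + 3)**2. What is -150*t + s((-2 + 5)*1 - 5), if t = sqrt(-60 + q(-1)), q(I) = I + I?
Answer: 1 - 150*I*sqrt(62) ≈ 1.0 - 1181.1*I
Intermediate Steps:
q(I) = 2*I
s(D) = (3 + D)**2
t = I*sqrt(62) (t = sqrt(-60 + 2*(-1)) = sqrt(-60 - 2) = sqrt(-62) = I*sqrt(62) ≈ 7.874*I)
-150*t + s((-2 + 5)*1 - 5) = -150*I*sqrt(62) + (3 + ((-2 + 5)*1 - 5))**2 = -150*I*sqrt(62) + (3 + (3*1 - 5))**2 = -150*I*sqrt(62) + (3 + (3 - 5))**2 = -150*I*sqrt(62) + (3 - 2)**2 = -150*I*sqrt(62) + 1**2 = -150*I*sqrt(62) + 1 = 1 - 150*I*sqrt(62)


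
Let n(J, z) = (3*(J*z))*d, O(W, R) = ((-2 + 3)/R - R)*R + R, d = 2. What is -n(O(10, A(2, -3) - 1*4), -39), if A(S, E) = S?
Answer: -1170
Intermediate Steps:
O(W, R) = R + R*(1/R - R) (O(W, R) = (1/R - R)*R + R = R*(1/R - R) + R = R + R*(1/R - R))
n(J, z) = 6*J*z (n(J, z) = (3*(J*z))*2 = (3*J*z)*2 = 6*J*z)
-n(O(10, A(2, -3) - 1*4), -39) = -6*(1 + (2 - 1*4) - (2 - 1*4)²)*(-39) = -6*(1 + (2 - 4) - (2 - 4)²)*(-39) = -6*(1 - 2 - 1*(-2)²)*(-39) = -6*(1 - 2 - 1*4)*(-39) = -6*(1 - 2 - 4)*(-39) = -6*(-5)*(-39) = -1*1170 = -1170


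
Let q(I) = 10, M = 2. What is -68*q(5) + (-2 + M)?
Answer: -680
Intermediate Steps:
-68*q(5) + (-2 + M) = -68*10 + (-2 + 2) = -680 + 0 = -680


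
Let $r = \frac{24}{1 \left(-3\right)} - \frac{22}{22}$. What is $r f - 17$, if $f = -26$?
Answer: $217$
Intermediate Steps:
$r = -9$ ($r = \frac{24}{-3} - 1 = 24 \left(- \frac{1}{3}\right) - 1 = -8 - 1 = -9$)
$r f - 17 = \left(-9\right) \left(-26\right) - 17 = 234 - 17 = 217$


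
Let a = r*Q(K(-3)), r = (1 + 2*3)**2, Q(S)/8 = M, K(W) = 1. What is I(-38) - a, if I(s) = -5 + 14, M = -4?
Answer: 1577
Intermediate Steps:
Q(S) = -32 (Q(S) = 8*(-4) = -32)
r = 49 (r = (1 + 6)**2 = 7**2 = 49)
a = -1568 (a = 49*(-32) = -1568)
I(s) = 9
I(-38) - a = 9 - 1*(-1568) = 9 + 1568 = 1577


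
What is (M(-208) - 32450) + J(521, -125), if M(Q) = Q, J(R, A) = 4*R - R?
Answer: -31095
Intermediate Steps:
J(R, A) = 3*R
(M(-208) - 32450) + J(521, -125) = (-208 - 32450) + 3*521 = -32658 + 1563 = -31095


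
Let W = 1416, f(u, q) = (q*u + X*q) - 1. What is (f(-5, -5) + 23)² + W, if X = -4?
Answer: 5905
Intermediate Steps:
f(u, q) = -1 - 4*q + q*u (f(u, q) = (q*u - 4*q) - 1 = (-4*q + q*u) - 1 = -1 - 4*q + q*u)
(f(-5, -5) + 23)² + W = ((-1 - 4*(-5) - 5*(-5)) + 23)² + 1416 = ((-1 + 20 + 25) + 23)² + 1416 = (44 + 23)² + 1416 = 67² + 1416 = 4489 + 1416 = 5905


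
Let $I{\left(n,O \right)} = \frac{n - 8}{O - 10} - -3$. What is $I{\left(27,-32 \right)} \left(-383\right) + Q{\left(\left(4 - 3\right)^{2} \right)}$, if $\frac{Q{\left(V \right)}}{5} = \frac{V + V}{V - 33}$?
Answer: $- \frac{327953}{336} \approx -976.05$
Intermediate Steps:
$I{\left(n,O \right)} = 3 + \frac{-8 + n}{-10 + O}$ ($I{\left(n,O \right)} = \frac{-8 + n}{-10 + O} + 3 = 3 + \frac{-8 + n}{-10 + O}$)
$Q{\left(V \right)} = \frac{10 V}{-33 + V}$ ($Q{\left(V \right)} = 5 \frac{V + V}{V - 33} = 5 \frac{2 V}{-33 + V} = \frac{10 V}{-33 + V}$)
$I{\left(27,-32 \right)} \left(-383\right) + Q{\left(\left(4 - 3\right)^{2} \right)} = \frac{-38 + 27 + 3 \left(-32\right)}{-10 - 32} \left(-383\right) + \frac{10 \left(4 - 3\right)^{2}}{-33 + \left(4 - 3\right)^{2}} = \frac{-38 + 27 - 96}{-42} \left(-383\right) + \frac{10 \cdot 1^{2}}{-33 + 1^{2}} = \left(- \frac{1}{42}\right) \left(-107\right) \left(-383\right) + 10 \cdot 1 \frac{1}{-33 + 1} = \frac{107}{42} \left(-383\right) + 10 \cdot 1 \frac{1}{-32} = - \frac{40981}{42} + 10 \cdot 1 \left(- \frac{1}{32}\right) = - \frac{40981}{42} - \frac{5}{16} = - \frac{327953}{336}$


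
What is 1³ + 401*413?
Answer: 165614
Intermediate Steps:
1³ + 401*413 = 1 + 165613 = 165614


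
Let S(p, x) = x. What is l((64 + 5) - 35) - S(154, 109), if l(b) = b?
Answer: -75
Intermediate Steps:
l((64 + 5) - 35) - S(154, 109) = ((64 + 5) - 35) - 1*109 = (69 - 35) - 109 = 34 - 109 = -75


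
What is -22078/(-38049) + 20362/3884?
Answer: 430252345/73891158 ≈ 5.8228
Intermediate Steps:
-22078/(-38049) + 20362/3884 = -22078*(-1/38049) + 20362*(1/3884) = 22078/38049 + 10181/1942 = 430252345/73891158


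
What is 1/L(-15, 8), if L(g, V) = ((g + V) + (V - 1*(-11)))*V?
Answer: 1/96 ≈ 0.010417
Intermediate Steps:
L(g, V) = V*(11 + g + 2*V) (L(g, V) = ((V + g) + (V + 11))*V = ((V + g) + (11 + V))*V = (11 + g + 2*V)*V = V*(11 + g + 2*V))
1/L(-15, 8) = 1/(8*(11 - 15 + 2*8)) = 1/(8*(11 - 15 + 16)) = 1/(8*12) = 1/96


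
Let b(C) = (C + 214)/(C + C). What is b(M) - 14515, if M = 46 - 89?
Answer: -1248461/86 ≈ -14517.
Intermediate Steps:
M = -43
b(C) = (214 + C)/(2*C) (b(C) = (214 + C)/((2*C)) = (214 + C)*(1/(2*C)) = (214 + C)/(2*C))
b(M) - 14515 = (½)*(214 - 43)/(-43) - 14515 = (½)*(-1/43)*171 - 14515 = -171/86 - 14515 = -1248461/86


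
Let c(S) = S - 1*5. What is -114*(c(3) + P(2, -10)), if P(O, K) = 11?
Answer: -1026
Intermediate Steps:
c(S) = -5 + S (c(S) = S - 5 = -5 + S)
-114*(c(3) + P(2, -10)) = -114*((-5 + 3) + 11) = -114*(-2 + 11) = -114*9 = -1026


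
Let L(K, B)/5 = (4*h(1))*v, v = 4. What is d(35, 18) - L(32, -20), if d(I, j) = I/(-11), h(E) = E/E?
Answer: -915/11 ≈ -83.182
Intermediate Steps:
h(E) = 1
d(I, j) = -I/11 (d(I, j) = I*(-1/11) = -I/11)
L(K, B) = 80 (L(K, B) = 5*((4*1)*4) = 5*(4*4) = 5*16 = 80)
d(35, 18) - L(32, -20) = -1/11*35 - 1*80 = -35/11 - 80 = -915/11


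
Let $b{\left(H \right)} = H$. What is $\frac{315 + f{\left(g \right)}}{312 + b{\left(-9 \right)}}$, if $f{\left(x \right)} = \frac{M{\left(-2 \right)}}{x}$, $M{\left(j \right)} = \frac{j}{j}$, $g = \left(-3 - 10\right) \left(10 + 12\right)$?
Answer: $\frac{90089}{86658} \approx 1.0396$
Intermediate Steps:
$g = -286$ ($g = \left(-13\right) 22 = -286$)
$M{\left(j \right)} = 1$
$f{\left(x \right)} = \frac{1}{x}$ ($f{\left(x \right)} = 1 \frac{1}{x} = \frac{1}{x}$)
$\frac{315 + f{\left(g \right)}}{312 + b{\left(-9 \right)}} = \frac{315 + \frac{1}{-286}}{312 - 9} = \frac{315 - \frac{1}{286}}{303} = \frac{90089}{286} \cdot \frac{1}{303} = \frac{90089}{86658}$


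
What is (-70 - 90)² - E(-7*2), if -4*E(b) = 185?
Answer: 102585/4 ≈ 25646.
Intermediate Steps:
E(b) = -185/4 (E(b) = -¼*185 = -185/4)
(-70 - 90)² - E(-7*2) = (-70 - 90)² - 1*(-185/4) = (-160)² + 185/4 = 25600 + 185/4 = 102585/4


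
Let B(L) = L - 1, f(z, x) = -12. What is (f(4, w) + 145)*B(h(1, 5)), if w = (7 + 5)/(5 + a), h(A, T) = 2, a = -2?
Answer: 133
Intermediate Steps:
w = 4 (w = (7 + 5)/(5 - 2) = 12/3 = 12*(⅓) = 4)
B(L) = -1 + L
(f(4, w) + 145)*B(h(1, 5)) = (-12 + 145)*(-1 + 2) = 133*1 = 133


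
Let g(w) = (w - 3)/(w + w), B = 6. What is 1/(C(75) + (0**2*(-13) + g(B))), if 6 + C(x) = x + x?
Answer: 4/577 ≈ 0.0069324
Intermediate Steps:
C(x) = -6 + 2*x (C(x) = -6 + (x + x) = -6 + 2*x)
g(w) = (-3 + w)/(2*w) (g(w) = (-3 + w)/((2*w)) = (-3 + w)*(1/(2*w)) = (-3 + w)/(2*w))
1/(C(75) + (0**2*(-13) + g(B))) = 1/((-6 + 2*75) + (0**2*(-13) + (1/2)*(-3 + 6)/6)) = 1/((-6 + 150) + (0*(-13) + (1/2)*(1/6)*3)) = 1/(144 + (0 + 1/4)) = 1/(144 + 1/4) = 1/(577/4) = 4/577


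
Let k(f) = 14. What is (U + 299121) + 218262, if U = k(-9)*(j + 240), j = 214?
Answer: 523739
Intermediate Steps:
U = 6356 (U = 14*(214 + 240) = 14*454 = 6356)
(U + 299121) + 218262 = (6356 + 299121) + 218262 = 305477 + 218262 = 523739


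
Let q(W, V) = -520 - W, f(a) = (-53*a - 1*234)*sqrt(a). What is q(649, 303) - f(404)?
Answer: -1169 + 43292*sqrt(101) ≈ 4.3391e+5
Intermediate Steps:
f(a) = sqrt(a)*(-234 - 53*a) (f(a) = (-53*a - 234)*sqrt(a) = (-234 - 53*a)*sqrt(a) = sqrt(a)*(-234 - 53*a))
q(649, 303) - f(404) = (-520 - 1*649) - sqrt(404)*(-234 - 53*404) = (-520 - 649) - 2*sqrt(101)*(-234 - 21412) = -1169 - 2*sqrt(101)*(-21646) = -1169 - (-43292)*sqrt(101) = -1169 + 43292*sqrt(101)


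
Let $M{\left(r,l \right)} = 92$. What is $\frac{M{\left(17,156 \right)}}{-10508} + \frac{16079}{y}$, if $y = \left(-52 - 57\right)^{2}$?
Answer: $\frac{41966270}{31211387} \approx 1.3446$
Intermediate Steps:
$y = 11881$ ($y = \left(-109\right)^{2} = 11881$)
$\frac{M{\left(17,156 \right)}}{-10508} + \frac{16079}{y} = \frac{92}{-10508} + \frac{16079}{11881} = 92 \left(- \frac{1}{10508}\right) + 16079 \cdot \frac{1}{11881} = - \frac{23}{2627} + \frac{16079}{11881} = \frac{41966270}{31211387}$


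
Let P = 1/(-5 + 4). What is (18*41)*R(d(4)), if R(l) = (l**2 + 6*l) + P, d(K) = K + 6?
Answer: 117342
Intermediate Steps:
P = -1 (P = 1/(-1) = -1)
d(K) = 6 + K
R(l) = -1 + l**2 + 6*l (R(l) = (l**2 + 6*l) - 1 = -1 + l**2 + 6*l)
(18*41)*R(d(4)) = (18*41)*(-1 + (6 + 4)**2 + 6*(6 + 4)) = 738*(-1 + 10**2 + 6*10) = 738*(-1 + 100 + 60) = 738*159 = 117342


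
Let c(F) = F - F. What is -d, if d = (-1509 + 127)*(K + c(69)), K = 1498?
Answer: 2070236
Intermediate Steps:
c(F) = 0
d = -2070236 (d = (-1509 + 127)*(1498 + 0) = -1382*1498 = -2070236)
-d = -1*(-2070236) = 2070236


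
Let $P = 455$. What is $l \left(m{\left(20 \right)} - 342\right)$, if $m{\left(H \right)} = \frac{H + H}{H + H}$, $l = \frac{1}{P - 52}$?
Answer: $- \frac{11}{13} \approx -0.84615$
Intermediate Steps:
$l = \frac{1}{403}$ ($l = \frac{1}{455 - 52} = \frac{1}{403} \approx 0.0024814$)
$m{\left(H \right)} = 1$ ($m{\left(H \right)} = \frac{2 H}{2 H} = 2 H \frac{1}{2 H} = 1$)
$l \left(m{\left(20 \right)} - 342\right) = \frac{1 - 342}{403} = \frac{1}{403} \left(-341\right) = - \frac{11}{13}$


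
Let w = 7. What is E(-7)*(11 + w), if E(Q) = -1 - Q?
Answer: 108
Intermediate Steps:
E(-7)*(11 + w) = (-1 - 1*(-7))*(11 + 7) = (-1 + 7)*18 = 6*18 = 108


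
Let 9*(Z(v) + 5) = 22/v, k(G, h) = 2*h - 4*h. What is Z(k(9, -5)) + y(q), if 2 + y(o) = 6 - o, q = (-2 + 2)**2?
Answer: -34/45 ≈ -0.75556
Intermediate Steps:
k(G, h) = -2*h
Z(v) = -5 + 22/(9*v) (Z(v) = -5 + (22/v)/9 = -5 + 22/(9*v))
q = 0 (q = 0**2 = 0)
y(o) = 4 - o (y(o) = -2 + (6 - o) = 4 - o)
Z(k(9, -5)) + y(q) = (-5 + 22/(9*((-2*(-5))))) + (4 - 1*0) = (-5 + (22/9)/10) + (4 + 0) = (-5 + (22/9)*(1/10)) + 4 = (-5 + 11/45) + 4 = -214/45 + 4 = -34/45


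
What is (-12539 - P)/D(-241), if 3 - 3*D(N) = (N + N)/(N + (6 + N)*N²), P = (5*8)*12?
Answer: -1106016126/84953 ≈ -13019.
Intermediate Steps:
P = 480 (P = 40*12 = 480)
D(N) = 1 - 2*N/(3*(N + N²*(6 + N))) (D(N) = 1 - (N + N)/(3*(N + (6 + N)*N²)) = 1 - 2*N/(3*(N + N²*(6 + N))))
(-12539 - P)/D(-241) = (-12539 - 1*480)/(((⅓ + (-241)² + 6*(-241))/(1 + (-241)² + 6*(-241)))) = (-12539 - 480)/(((⅓ + 58081 - 1446)/(1 + 58081 - 1446))) = -13019/((169906/3)/56636) = -13019/((1/56636)*(169906/3)) = -13019/84953/84954 = -13019*84954/84953 = -1106016126/84953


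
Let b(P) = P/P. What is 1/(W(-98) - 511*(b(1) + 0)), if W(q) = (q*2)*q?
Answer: 1/18697 ≈ 5.3485e-5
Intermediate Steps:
b(P) = 1
W(q) = 2*q**2 (W(q) = (2*q)*q = 2*q**2)
1/(W(-98) - 511*(b(1) + 0)) = 1/(2*(-98)**2 - 511*(1 + 0)) = 1/(2*9604 - 511*1) = 1/(19208 - 511) = 1/18697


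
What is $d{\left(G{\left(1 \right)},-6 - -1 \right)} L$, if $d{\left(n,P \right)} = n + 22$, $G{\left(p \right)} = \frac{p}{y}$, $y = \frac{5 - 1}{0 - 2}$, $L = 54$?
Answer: $1161$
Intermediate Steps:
$y = -2$ ($y = \frac{4}{-2} = 4 \left(- \frac{1}{2}\right) = -2$)
$G{\left(p \right)} = - \frac{p}{2}$ ($G{\left(p \right)} = \frac{p}{-2} = p \left(- \frac{1}{2}\right) = - \frac{p}{2}$)
$d{\left(n,P \right)} = 22 + n$
$d{\left(G{\left(1 \right)},-6 - -1 \right)} L = \left(22 - \frac{1}{2}\right) 54 = \frac{43}{2} \cdot 54 = 1161$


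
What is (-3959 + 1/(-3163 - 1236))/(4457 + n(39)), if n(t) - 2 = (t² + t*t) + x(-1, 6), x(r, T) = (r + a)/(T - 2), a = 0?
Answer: -23220856/43994399 ≈ -0.52781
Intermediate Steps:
x(r, T) = r/(-2 + T) (x(r, T) = (r + 0)/(T - 2) = r/(-2 + T))
n(t) = 7/4 + 2*t² (n(t) = 2 + ((t² + t*t) - 1/(-2 + 6)) = 2 + ((t² + t²) - 1/4) = 2 + (2*t² - 1*¼) = 2 + (2*t² - ¼) = 2 + (-¼ + 2*t²) = 7/4 + 2*t²)
(-3959 + 1/(-3163 - 1236))/(4457 + n(39)) = (-3959 + 1/(-3163 - 1236))/(4457 + (7/4 + 2*39²)) = (-3959 + 1/(-4399))/(4457 + (7/4 + 2*1521)) = (-3959 - 1/4399)/(4457 + (7/4 + 3042)) = -17415642/(4399*(4457 + 12175/4)) = -17415642/(4399*30003/4) = -17415642/4399*4/30003 = -23220856/43994399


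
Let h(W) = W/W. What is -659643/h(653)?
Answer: -659643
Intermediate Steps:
h(W) = 1
-659643/h(653) = -659643/1 = -659643*1 = -659643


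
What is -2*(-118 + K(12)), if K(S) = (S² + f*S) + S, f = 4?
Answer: -172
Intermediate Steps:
K(S) = S² + 5*S (K(S) = (S² + 4*S) + S = S² + 5*S)
-2*(-118 + K(12)) = -2*(-118 + 12*(5 + 12)) = -2*(-118 + 12*17) = -2*(-118 + 204) = -2*86 = -172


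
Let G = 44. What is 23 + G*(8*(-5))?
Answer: -1737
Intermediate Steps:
23 + G*(8*(-5)) = 23 + 44*(8*(-5)) = 23 + 44*(-40) = 23 - 1760 = -1737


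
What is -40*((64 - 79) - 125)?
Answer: 5600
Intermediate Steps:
-40*((64 - 79) - 125) = -40*(-15 - 125) = -40*(-140) = 5600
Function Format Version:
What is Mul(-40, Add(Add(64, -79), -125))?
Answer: 5600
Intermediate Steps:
Mul(-40, Add(Add(64, -79), -125)) = Mul(-40, Add(-15, -125)) = Mul(-40, -140) = 5600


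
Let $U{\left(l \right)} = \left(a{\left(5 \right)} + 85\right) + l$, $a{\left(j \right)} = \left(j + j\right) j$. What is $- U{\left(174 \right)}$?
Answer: $-309$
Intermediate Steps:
$a{\left(j \right)} = 2 j^{2}$ ($a{\left(j \right)} = 2 j j = 2 j^{2}$)
$U{\left(l \right)} = 135 + l$ ($U{\left(l \right)} = \left(2 \cdot 5^{2} + 85\right) + l = \left(2 \cdot 25 + 85\right) + l = \left(50 + 85\right) + l = 135 + l$)
$- U{\left(174 \right)} = - (135 + 174) = \left(-1\right) 309 = -309$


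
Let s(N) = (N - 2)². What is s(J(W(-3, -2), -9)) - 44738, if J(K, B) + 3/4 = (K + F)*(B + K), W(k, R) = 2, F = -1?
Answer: -714287/16 ≈ -44643.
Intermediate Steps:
J(K, B) = -¾ + (-1 + K)*(B + K) (J(K, B) = -¾ + (K - 1)*(B + K) = -¾ + (-1 + K)*(B + K))
s(N) = (-2 + N)²
s(J(W(-3, -2), -9)) - 44738 = (-2 + (-¾ + 2² - 1*(-9) - 1*2 - 9*2))² - 44738 = (-2 + (-¾ + 4 + 9 - 2 - 18))² - 44738 = (-2 - 31/4)² - 44738 = (-39/4)² - 44738 = 1521/16 - 44738 = -714287/16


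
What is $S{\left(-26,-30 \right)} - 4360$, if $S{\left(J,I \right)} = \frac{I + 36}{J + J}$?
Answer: $- \frac{113363}{26} \approx -4360.1$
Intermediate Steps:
$S{\left(J,I \right)} = \frac{36 + I}{2 J}$
$S{\left(-26,-30 \right)} - 4360 = \frac{36 - 30}{2 \left(-26\right)} - 4360 = \frac{1}{2} \left(- \frac{1}{26}\right) 6 - 4360 = - \frac{3}{26} - 4360 = - \frac{113363}{26}$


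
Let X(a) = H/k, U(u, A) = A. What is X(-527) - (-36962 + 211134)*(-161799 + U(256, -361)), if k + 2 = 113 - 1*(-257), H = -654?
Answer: 5196846599353/184 ≈ 2.8244e+10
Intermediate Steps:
k = 368 (k = -2 + (113 - 1*(-257)) = -2 + (113 + 257) = -2 + 370 = 368)
X(a) = -327/184 (X(a) = -654/368 = -654*1/368 = -327/184)
X(-527) - (-36962 + 211134)*(-161799 + U(256, -361)) = -327/184 - (-36962 + 211134)*(-161799 - 361) = -327/184 - 174172*(-162160) = -327/184 - 1*(-28243731520) = -327/184 + 28243731520 = 5196846599353/184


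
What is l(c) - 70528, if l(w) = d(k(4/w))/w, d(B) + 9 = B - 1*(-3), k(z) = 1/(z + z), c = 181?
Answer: -102124411/1448 ≈ -70528.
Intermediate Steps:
k(z) = 1/(2*z)
d(B) = -6 + B (d(B) = -9 + (B - 1*(-3)) = -9 + (B + 3) = -9 + (3 + B) = -6 + B)
l(w) = (-6 + w/8)/w (l(w) = (-6 + 1/(2*((4/w))))/w = (-6 + (w/4)/2)/w = (-6 + w/8)/w)
l(c) - 70528 = (1/8)*(-48 + 181)/181 - 70528 = (1/8)*(1/181)*133 - 70528 = 133/1448 - 70528 = -102124411/1448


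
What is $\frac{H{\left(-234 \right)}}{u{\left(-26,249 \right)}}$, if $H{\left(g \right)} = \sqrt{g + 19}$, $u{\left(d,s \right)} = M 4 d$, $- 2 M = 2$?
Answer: $\frac{i \sqrt{215}}{104} \approx 0.14099 i$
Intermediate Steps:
$M = -1$ ($M = \left(- \frac{1}{2}\right) 2 = -1$)
$u{\left(d,s \right)} = - 4 d$ ($u{\left(d,s \right)} = \left(-1\right) 4 d = - 4 d$)
$H{\left(g \right)} = \sqrt{19 + g}$
$\frac{H{\left(-234 \right)}}{u{\left(-26,249 \right)}} = \frac{\sqrt{19 - 234}}{\left(-4\right) \left(-26\right)} = \frac{\sqrt{-215}}{104} = i \sqrt{215} \cdot \frac{1}{104} = \frac{i \sqrt{215}}{104}$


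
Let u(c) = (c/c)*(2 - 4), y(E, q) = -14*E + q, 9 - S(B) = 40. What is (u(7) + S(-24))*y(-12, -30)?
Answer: -4554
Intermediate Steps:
S(B) = -31 (S(B) = 9 - 1*40 = 9 - 40 = -31)
y(E, q) = q - 14*E
u(c) = -2 (u(c) = 1*(-2) = -2)
(u(7) + S(-24))*y(-12, -30) = (-2 - 31)*(-30 - 14*(-12)) = -33*(-30 + 168) = -33*138 = -4554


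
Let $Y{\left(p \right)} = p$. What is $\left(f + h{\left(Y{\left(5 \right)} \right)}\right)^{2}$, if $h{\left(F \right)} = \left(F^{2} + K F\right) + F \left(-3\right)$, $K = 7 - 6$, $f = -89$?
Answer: $5476$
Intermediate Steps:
$K = 1$ ($K = 7 - 6 = 1$)
$h{\left(F \right)} = F^{2} - 2 F$ ($h{\left(F \right)} = \left(F^{2} + 1 F\right) + F \left(-3\right) = \left(F^{2} + F\right) - 3 F = \left(F + F^{2}\right) - 3 F = F^{2} - 2 F$)
$\left(f + h{\left(Y{\left(5 \right)} \right)}\right)^{2} = \left(-89 + 5 \left(-2 + 5\right)\right)^{2} = \left(-89 + 5 \cdot 3\right)^{2} = \left(-89 + 15\right)^{2} = \left(-74\right)^{2} = 5476$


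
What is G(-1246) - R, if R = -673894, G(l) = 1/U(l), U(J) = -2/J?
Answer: 674517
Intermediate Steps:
G(l) = -l/2 (G(l) = 1/(-2/l) = -l/2)
G(-1246) - R = -½*(-1246) - 1*(-673894) = 623 + 673894 = 674517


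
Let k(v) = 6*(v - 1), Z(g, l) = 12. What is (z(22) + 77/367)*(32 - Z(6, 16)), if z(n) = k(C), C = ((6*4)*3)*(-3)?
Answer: -9555140/367 ≈ -26036.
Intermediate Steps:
C = -216 (C = (24*3)*(-3) = 72*(-3) = -216)
k(v) = -6 + 6*v (k(v) = 6*(-1 + v) = -6 + 6*v)
z(n) = -1302 (z(n) = -6 + 6*(-216) = -6 - 1296 = -1302)
(z(22) + 77/367)*(32 - Z(6, 16)) = (-1302 + 77/367)*(32 - 1*12) = (-1302 + 77*(1/367))*(32 - 12) = (-1302 + 77/367)*20 = -477757/367*20 = -9555140/367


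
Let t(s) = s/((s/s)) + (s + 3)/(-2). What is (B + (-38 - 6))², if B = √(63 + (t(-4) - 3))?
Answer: (88 - √226)²/4 ≈ 1331.0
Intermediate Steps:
t(s) = -3/2 + s/2 (t(s) = s/1 + (3 + s)*(-½) = s*1 + (-3/2 - s/2) = s + (-3/2 - s/2) = -3/2 + s/2)
B = √226/2 (B = √(63 + ((-3/2 + (½)*(-4)) - 3)) = √(63 + ((-3/2 - 2) - 3)) = √(63 + (-7/2 - 3)) = √(63 - 13/2) = √(113/2) = √226/2 ≈ 7.5166)
(B + (-38 - 6))² = (√226/2 + (-38 - 6))² = (√226/2 - 44)² = (-44 + √226/2)²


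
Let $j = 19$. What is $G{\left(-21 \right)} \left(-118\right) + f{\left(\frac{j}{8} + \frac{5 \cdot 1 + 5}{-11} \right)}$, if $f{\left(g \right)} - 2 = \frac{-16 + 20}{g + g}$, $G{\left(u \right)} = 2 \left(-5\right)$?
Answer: $\frac{152654}{129} \approx 1183.4$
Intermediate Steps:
$G{\left(u \right)} = -10$
$f{\left(g \right)} = 2 + \frac{2}{g}$ ($f{\left(g \right)} = 2 + \frac{-16 + 20}{g + g} = 2 + \frac{4}{2 g} = 2 + 4 \frac{1}{2 g} = 2 + \frac{2}{g}$)
$G{\left(-21 \right)} \left(-118\right) + f{\left(\frac{j}{8} + \frac{5 \cdot 1 + 5}{-11} \right)} = \left(-10\right) \left(-118\right) + \left(2 + \frac{2}{\frac{19}{8} + \frac{5 \cdot 1 + 5}{-11}}\right) = 1180 + \left(2 + \frac{2}{19 \cdot \frac{1}{8} + \left(5 + 5\right) \left(- \frac{1}{11}\right)}\right) = 1180 + \left(2 + \frac{2}{\frac{19}{8} + 10 \left(- \frac{1}{11}\right)}\right) = 1180 + \left(2 + \frac{2}{\frac{19}{8} - \frac{10}{11}}\right) = 1180 + \left(2 + \frac{2}{\frac{129}{88}}\right) = 1180 + \left(2 + 2 \cdot \frac{88}{129}\right) = 1180 + \left(2 + \frac{176}{129}\right) = 1180 + \frac{434}{129} = \frac{152654}{129}$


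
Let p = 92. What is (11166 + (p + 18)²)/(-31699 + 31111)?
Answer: -11633/294 ≈ -39.568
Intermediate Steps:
(11166 + (p + 18)²)/(-31699 + 31111) = (11166 + (92 + 18)²)/(-31699 + 31111) = (11166 + 110²)/(-588) = (11166 + 12100)*(-1/588) = 23266*(-1/588) = -11633/294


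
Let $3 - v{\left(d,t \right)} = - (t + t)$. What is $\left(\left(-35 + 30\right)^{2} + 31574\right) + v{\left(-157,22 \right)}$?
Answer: $31646$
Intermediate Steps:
$v{\left(d,t \right)} = 3 + 2 t$ ($v{\left(d,t \right)} = 3 - - (t + t) = 3 - - 2 t = 3 + 2 t$)
$\left(\left(-35 + 30\right)^{2} + 31574\right) + v{\left(-157,22 \right)} = \left(\left(-35 + 30\right)^{2} + 31574\right) + \left(3 + 2 \cdot 22\right) = \left(\left(-5\right)^{2} + 31574\right) + \left(3 + 44\right) = \left(25 + 31574\right) + 47 = 31599 + 47 = 31646$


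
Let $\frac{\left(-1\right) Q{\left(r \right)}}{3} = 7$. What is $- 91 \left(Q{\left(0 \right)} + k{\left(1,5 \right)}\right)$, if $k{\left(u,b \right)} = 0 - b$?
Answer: $2366$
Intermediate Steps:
$k{\left(u,b \right)} = - b$
$Q{\left(r \right)} = -21$ ($Q{\left(r \right)} = \left(-3\right) 7 = -21$)
$- 91 \left(Q{\left(0 \right)} + k{\left(1,5 \right)}\right) = - 91 \left(-21 - 5\right) = \left(-91\right) \left(-26\right) = 2366$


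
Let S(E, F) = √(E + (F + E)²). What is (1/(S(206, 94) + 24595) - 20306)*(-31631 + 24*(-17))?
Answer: 393488658753924741/604823819 + 32039*√90206/604823819 ≈ 6.5058e+8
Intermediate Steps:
S(E, F) = √(E + (E + F)²)
(1/(S(206, 94) + 24595) - 20306)*(-31631 + 24*(-17)) = (1/(√(206 + (206 + 94)²) + 24595) - 20306)*(-31631 + 24*(-17)) = (1/(√(206 + 300²) + 24595) - 20306)*(-31631 - 408) = (1/(√(206 + 90000) + 24595) - 20306)*(-32039) = (1/(√90206 + 24595) - 20306)*(-32039) = (1/(24595 + √90206) - 20306)*(-32039) = (-20306 + 1/(24595 + √90206))*(-32039) = 650583934 - 32039/(24595 + √90206)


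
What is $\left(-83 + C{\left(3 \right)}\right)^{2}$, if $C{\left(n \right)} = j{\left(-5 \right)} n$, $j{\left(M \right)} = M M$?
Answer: $64$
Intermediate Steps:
$j{\left(M \right)} = M^{2}$
$C{\left(n \right)} = 25 n$ ($C{\left(n \right)} = \left(-5\right)^{2} n = 25 n$)
$\left(-83 + C{\left(3 \right)}\right)^{2} = \left(-83 + 25 \cdot 3\right)^{2} = \left(-83 + 75\right)^{2} = \left(-8\right)^{2} = 64$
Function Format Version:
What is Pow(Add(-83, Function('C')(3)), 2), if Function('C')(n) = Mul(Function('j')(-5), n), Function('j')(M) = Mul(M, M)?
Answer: 64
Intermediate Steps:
Function('j')(M) = Pow(M, 2)
Function('C')(n) = Mul(25, n) (Function('C')(n) = Mul(Pow(-5, 2), n) = Mul(25, n))
Pow(Add(-83, Function('C')(3)), 2) = Pow(Add(-83, Mul(25, 3)), 2) = Pow(Add(-83, 75), 2) = Pow(-8, 2) = 64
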